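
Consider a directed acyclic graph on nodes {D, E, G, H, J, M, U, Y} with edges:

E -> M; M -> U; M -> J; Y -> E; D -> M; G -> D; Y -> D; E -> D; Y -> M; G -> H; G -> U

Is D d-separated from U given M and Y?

No

Enumerating the 6 paths from D to U and testing each for blocking by {M, Y}:
  1. D ← G → U — G:fork[open] ⇒ active
  2. D ← Y → M → U — Y:fork[blocks]; M:chain[blocks] ⇒ blocked
  3. D ← Y → E → M → U — Y:fork[blocks]; E:chain[open]; M:chain[blocks] ⇒ blocked
  4. D → M → U — M:chain[blocks] ⇒ blocked
  5. D ← E ← Y → M → U — E:chain[open]; Y:fork[blocks]; M:chain[blocks] ⇒ blocked
  6. D ← E → M → U — E:fork[open]; M:chain[blocks] ⇒ blocked
Because an active path exists, D and U are not d-separated.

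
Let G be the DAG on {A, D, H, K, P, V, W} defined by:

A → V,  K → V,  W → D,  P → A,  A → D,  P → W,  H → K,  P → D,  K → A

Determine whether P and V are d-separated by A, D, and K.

Yes — P and V are d-separated given {A, D, K}.

There are 6 undirected paths between P and V; checking each against the conditioning set {A, D, K}:
Path 1: P → D ← A ← K → V
  A is a chain here and A is conditioned on, so the path is blocked at A.
Path 2: P → D ← A → V
  A is a fork here and A is conditioned on, so the path is blocked at A.
Path 3: P → W → D ← A ← K → V
  A is a chain here and A is conditioned on, so the path is blocked at A.
Path 4: P → W → D ← A → V
  A is a fork here and A is conditioned on, so the path is blocked at A.
Path 5: P → A ← K → V
  K is a fork here and K is conditioned on, so the path is blocked at K.
Path 6: P → A → V
  A is a chain here and A is conditioned on, so the path is blocked at A.
Since every path is blocked, d-separation holds.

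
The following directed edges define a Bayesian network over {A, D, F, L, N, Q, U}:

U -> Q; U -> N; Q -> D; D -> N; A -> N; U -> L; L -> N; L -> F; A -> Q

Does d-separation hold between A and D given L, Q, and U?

Yes

6 paths connect A and D; each must be blocked for d-separation to hold:
Path 1: A → Q ← U → L → N ← D
  U is a fork here and U is conditioned on, so the path is blocked at U.
Path 2: A → Q ← U → N ← D
  U is a fork here and U is conditioned on, so the path is blocked at U.
Path 3: A → Q → D
  Q is a chain here and Q is conditioned on, so the path is blocked at Q.
Path 4: A → N ← L ← U → Q → D
  N is a collider here and neither N nor any of its descendants is conditioned on, so the collider stays closed — the path is blocked at N.
Path 5: A → N ← U → Q → D
  N is a collider here and neither N nor any of its descendants is conditioned on, so the collider stays closed — the path is blocked at N.
Path 6: A → N ← D
  N is a collider here and neither N nor any of its descendants is conditioned on, so the collider stays closed — the path is blocked at N.
Since every path is blocked, d-separation holds.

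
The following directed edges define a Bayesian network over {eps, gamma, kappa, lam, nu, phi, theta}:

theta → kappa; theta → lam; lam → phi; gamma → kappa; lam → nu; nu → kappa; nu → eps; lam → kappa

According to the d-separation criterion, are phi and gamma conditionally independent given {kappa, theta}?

No

There are 3 undirected paths between phi and gamma; checking each against the conditioning set {kappa, theta}:
Path 1: phi ← lam ← theta → kappa ← gamma
  theta is a fork here and theta is conditioned on, so the path is blocked at theta.
Path 2: phi ← lam → nu → kappa ← gamma
  lam is a fork and lam is not conditioned on; nu is a chain and nu is not conditioned on; kappa is a collider and kappa is conditioned on, which opens it — no node blocks this path, so it is active.
Path 3: phi ← lam → kappa ← gamma
  lam is a fork and lam is not conditioned on; kappa is a collider and kappa is conditioned on, which opens it — no node blocks this path, so it is active.
Since the path phi ← lam → nu → kappa ← gamma is active, phi and gamma are not d-separated given {kappa, theta}.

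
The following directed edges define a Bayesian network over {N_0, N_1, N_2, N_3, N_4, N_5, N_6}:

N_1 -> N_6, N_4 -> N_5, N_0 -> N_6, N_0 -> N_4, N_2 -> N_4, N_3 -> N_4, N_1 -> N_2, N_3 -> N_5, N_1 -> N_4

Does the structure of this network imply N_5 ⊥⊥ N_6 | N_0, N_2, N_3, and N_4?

Yes

Enumerating the 6 paths from N_5 to N_6 and testing each for blocking by {N_0, N_2, N_3, N_4}:
Path 1: N_5 ← N_4 ← N_0 → N_6
  N_4 is a chain here and N_4 is conditioned on, so the path is blocked at N_4.
Path 2: N_5 ← N_4 ← N_2 ← N_1 → N_6
  N_4 is a chain here and N_4 is conditioned on, so the path is blocked at N_4.
Path 3: N_5 ← N_4 ← N_1 → N_6
  N_4 is a chain here and N_4 is conditioned on, so the path is blocked at N_4.
Path 4: N_5 ← N_3 → N_4 ← N_0 → N_6
  N_3 is a fork here and N_3 is conditioned on, so the path is blocked at N_3.
Path 5: N_5 ← N_3 → N_4 ← N_2 ← N_1 → N_6
  N_3 is a fork here and N_3 is conditioned on, so the path is blocked at N_3.
Path 6: N_5 ← N_3 → N_4 ← N_1 → N_6
  N_3 is a fork here and N_3 is conditioned on, so the path is blocked at N_3.
Since every path is blocked, d-separation holds.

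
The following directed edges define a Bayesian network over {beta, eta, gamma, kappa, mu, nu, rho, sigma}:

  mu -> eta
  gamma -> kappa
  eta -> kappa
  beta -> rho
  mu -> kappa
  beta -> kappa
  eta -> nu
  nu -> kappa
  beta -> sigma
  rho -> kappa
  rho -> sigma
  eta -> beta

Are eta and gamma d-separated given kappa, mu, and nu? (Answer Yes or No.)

No

There are 6 undirected paths between eta and gamma; checking each against the conditioning set {kappa, mu, nu}:
Path 1: eta ← mu → kappa ← gamma
  mu is a fork here and mu is conditioned on, so the path is blocked at mu.
Path 2: eta → nu → kappa ← gamma
  nu is a chain here and nu is conditioned on, so the path is blocked at nu.
Path 3: eta → kappa ← gamma
  kappa is a collider and kappa is conditioned on, which opens it — no node blocks this path, so it is active.
Path 4: eta → beta → kappa ← gamma
  beta is a chain and beta is not conditioned on; kappa is a collider and kappa is conditioned on, which opens it — no node blocks this path, so it is active.
Path 5: eta → beta → sigma ← rho → kappa ← gamma
  sigma is a collider here and neither sigma nor any of its descendants is conditioned on, so the collider stays closed — the path is blocked at sigma.
Path 6: eta → beta → rho → kappa ← gamma
  beta is a chain and beta is not conditioned on; rho is a chain and rho is not conditioned on; kappa is a collider and kappa is conditioned on, which opens it — no node blocks this path, so it is active.
Since the path eta → kappa ← gamma is active, eta and gamma are not d-separated given {kappa, mu, nu}.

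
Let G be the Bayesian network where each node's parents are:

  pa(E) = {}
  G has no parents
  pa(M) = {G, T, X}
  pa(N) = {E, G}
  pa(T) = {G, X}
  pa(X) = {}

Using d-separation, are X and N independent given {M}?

Enumerating the 4 paths from X to N and testing each for blocking by {M}:
Path 1: X → M ← T ← G → N
  M is a collider and M is conditioned on, which opens it; T is a chain and T is not conditioned on; G is a fork and G is not conditioned on — no node blocks this path, so it is active.
Path 2: X → M ← G → N
  M is a collider and M is conditioned on, which opens it; G is a fork and G is not conditioned on — no node blocks this path, so it is active.
Path 3: X → T → M ← G → N
  T is a chain and T is not conditioned on; M is a collider and M is conditioned on, which opens it; G is a fork and G is not conditioned on — no node blocks this path, so it is active.
Path 4: X → T ← G → N
  T is a collider and its descendant M is conditioned on, which opens it; G is a fork and G is not conditioned on — no node blocks this path, so it is active.
At least one path is unblocked, so d-separation fails.

No — X and N are not d-separated given {M}.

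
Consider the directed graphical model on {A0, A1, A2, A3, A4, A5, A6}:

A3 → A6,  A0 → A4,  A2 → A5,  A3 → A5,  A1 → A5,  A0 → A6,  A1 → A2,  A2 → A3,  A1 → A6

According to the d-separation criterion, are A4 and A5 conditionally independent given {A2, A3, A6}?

Enumerating the 6 paths from A4 to A5 and testing each for blocking by {A2, A3, A6}:
  1. A4 ← A0 → A6 ← A1 → A5 — A0:fork[open]; A6:collider[open]; A1:fork[open] ⇒ active
  2. A4 ← A0 → A6 ← A1 → A2 → A5 — A0:fork[open]; A6:collider[open]; A1:fork[open]; A2:chain[blocks] ⇒ blocked
  3. A4 ← A0 → A6 ← A1 → A2 → A3 → A5 — A0:fork[open]; A6:collider[open]; A1:fork[open]; A2:chain[blocks]; A3:chain[blocks] ⇒ blocked
  4. A4 ← A0 → A6 ← A3 → A5 — A0:fork[open]; A6:collider[open]; A3:fork[blocks] ⇒ blocked
  5. A4 ← A0 → A6 ← A3 ← A2 → A5 — A0:fork[open]; A6:collider[open]; A3:chain[blocks]; A2:fork[blocks] ⇒ blocked
  6. A4 ← A0 → A6 ← A3 ← A2 ← A1 → A5 — A0:fork[open]; A6:collider[open]; A3:chain[blocks]; A2:chain[blocks]; A1:fork[open] ⇒ blocked
At least one path is unblocked, so d-separation fails.

No — A4 and A5 are not d-separated given {A2, A3, A6}.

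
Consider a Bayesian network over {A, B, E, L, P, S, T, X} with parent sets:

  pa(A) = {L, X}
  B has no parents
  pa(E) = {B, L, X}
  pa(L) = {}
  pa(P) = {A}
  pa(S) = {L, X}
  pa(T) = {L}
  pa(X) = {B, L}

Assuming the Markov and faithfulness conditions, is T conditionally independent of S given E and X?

Enumerating the 5 paths from T to S and testing each for blocking by {E, X}:
  1. T ← L → A ← X → S — L:fork[open]; A:collider[blocks]; X:fork[blocks] ⇒ blocked
  2. T ← L → E ← B → X → S — L:fork[open]; E:collider[open]; B:fork[open]; X:chain[blocks] ⇒ blocked
  3. T ← L → E ← X → S — L:fork[open]; E:collider[open]; X:fork[blocks] ⇒ blocked
  4. T ← L → S — L:fork[open] ⇒ active
  5. T ← L → X → S — L:fork[open]; X:chain[blocks] ⇒ blocked
Since the path T ← L → S is active, T and S are not d-separated given {E, X}.

No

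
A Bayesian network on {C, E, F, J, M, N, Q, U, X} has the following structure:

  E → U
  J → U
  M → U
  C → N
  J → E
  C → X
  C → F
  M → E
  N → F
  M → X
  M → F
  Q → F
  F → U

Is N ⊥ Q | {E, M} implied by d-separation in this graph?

Yes

We examine all 6 paths between N and Q:
  1. N → F ← Q — F:collider[blocks] ⇒ blocked
  2. N ← C → F ← Q — C:fork[open]; F:collider[blocks] ⇒ blocked
  3. N ← C → X ← M → U ← F ← Q — C:fork[open]; X:collider[blocks]; M:fork[blocks]; U:collider[blocks]; F:chain[open] ⇒ blocked
  4. N ← C → X ← M → F ← Q — C:fork[open]; X:collider[blocks]; M:fork[blocks]; F:collider[blocks] ⇒ blocked
  5. N ← C → X ← M → E → U ← F ← Q — C:fork[open]; X:collider[blocks]; M:fork[blocks]; E:chain[blocks]; U:collider[blocks]; F:chain[open] ⇒ blocked
  6. N ← C → X ← M → E ← J → U ← F ← Q — C:fork[open]; X:collider[blocks]; M:fork[blocks]; E:collider[open]; J:fork[open]; U:collider[blocks]; F:chain[open] ⇒ blocked
Since every path is blocked, d-separation holds.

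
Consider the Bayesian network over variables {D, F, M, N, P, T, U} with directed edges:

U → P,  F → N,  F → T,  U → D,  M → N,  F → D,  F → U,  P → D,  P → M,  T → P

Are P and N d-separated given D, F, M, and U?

Enumerating the 6 paths from P to N and testing each for blocking by {D, F, M, U}:
Path 1: P ← T ← F → N
  F is a fork here and F is conditioned on, so the path is blocked at F.
Path 2: P ← U ← F → N
  U is a chain here and U is conditioned on, so the path is blocked at U.
Path 3: P ← U → D ← F → N
  U is a fork here and U is conditioned on, so the path is blocked at U.
Path 4: P → D ← U ← F → N
  U is a chain here and U is conditioned on, so the path is blocked at U.
Path 5: P → D ← F → N
  F is a fork here and F is conditioned on, so the path is blocked at F.
Path 6: P → M → N
  M is a chain here and M is conditioned on, so the path is blocked at M.
Every path is blocked, so P and N are d-separated given {D, F, M, U}.

Yes — P and N are d-separated given {D, F, M, U}.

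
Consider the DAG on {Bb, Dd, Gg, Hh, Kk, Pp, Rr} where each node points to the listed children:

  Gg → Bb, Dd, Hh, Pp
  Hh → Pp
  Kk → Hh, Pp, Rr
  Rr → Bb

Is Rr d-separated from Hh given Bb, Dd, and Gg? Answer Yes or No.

No — Rr and Hh are not d-separated given {Bb, Dd, Gg}.

6 paths connect Rr and Hh; each must be blocked for d-separation to hold:
Path 1: Rr → Bb ← Gg → Pp ← Kk → Hh
  Gg is a fork here and Gg is conditioned on, so the path is blocked at Gg.
Path 2: Rr → Bb ← Gg → Pp ← Hh
  Gg is a fork here and Gg is conditioned on, so the path is blocked at Gg.
Path 3: Rr → Bb ← Gg → Hh
  Gg is a fork here and Gg is conditioned on, so the path is blocked at Gg.
Path 4: Rr ← Kk → Pp ← Gg → Hh
  Pp is a collider here and neither Pp nor any of its descendants is conditioned on, so the collider stays closed — the path is blocked at Pp.
Path 5: Rr ← Kk → Pp ← Hh
  Pp is a collider here and neither Pp nor any of its descendants is conditioned on, so the collider stays closed — the path is blocked at Pp.
Path 6: Rr ← Kk → Hh
  Kk is a fork and Kk is not conditioned on — no node blocks this path, so it is active.
At least one path is unblocked, so d-separation fails.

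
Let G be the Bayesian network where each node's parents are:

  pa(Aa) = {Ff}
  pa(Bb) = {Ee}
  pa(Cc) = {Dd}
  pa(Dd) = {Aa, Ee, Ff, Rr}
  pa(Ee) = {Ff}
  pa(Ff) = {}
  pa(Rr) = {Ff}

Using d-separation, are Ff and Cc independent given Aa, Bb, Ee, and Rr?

We examine all 4 paths between Ff and Cc:
  1. Ff → Dd → Cc — Dd:chain[open] ⇒ active
  2. Ff → Rr → Dd → Cc — Rr:chain[blocks]; Dd:chain[open] ⇒ blocked
  3. Ff → Aa → Dd → Cc — Aa:chain[blocks]; Dd:chain[open] ⇒ blocked
  4. Ff → Ee → Dd → Cc — Ee:chain[blocks]; Dd:chain[open] ⇒ blocked
At least one path is unblocked, so d-separation fails.

No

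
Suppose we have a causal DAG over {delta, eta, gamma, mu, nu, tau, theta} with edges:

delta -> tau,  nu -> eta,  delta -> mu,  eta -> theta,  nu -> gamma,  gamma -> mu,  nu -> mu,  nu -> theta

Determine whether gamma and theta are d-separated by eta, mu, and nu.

Yes

There are 4 undirected paths between gamma and theta; checking each against the conditioning set {eta, mu, nu}:
Path 1: gamma ← nu → theta
  nu is a fork here and nu is conditioned on, so the path is blocked at nu.
Path 2: gamma ← nu → eta → theta
  nu is a fork here and nu is conditioned on, so the path is blocked at nu.
Path 3: gamma → mu ← nu → theta
  nu is a fork here and nu is conditioned on, so the path is blocked at nu.
Path 4: gamma → mu ← nu → eta → theta
  nu is a fork here and nu is conditioned on, so the path is blocked at nu.
Since every path is blocked, d-separation holds.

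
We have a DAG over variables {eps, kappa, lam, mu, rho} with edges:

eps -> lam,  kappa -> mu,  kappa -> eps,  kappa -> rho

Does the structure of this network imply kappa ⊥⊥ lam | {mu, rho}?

The only undirected path from kappa to lam is:
Path 1: kappa → eps → lam
  eps is a chain and eps is not conditioned on — no node blocks this path, so it is active.
Because an active path exists, kappa and lam are not d-separated.

No — kappa and lam are not d-separated given {mu, rho}.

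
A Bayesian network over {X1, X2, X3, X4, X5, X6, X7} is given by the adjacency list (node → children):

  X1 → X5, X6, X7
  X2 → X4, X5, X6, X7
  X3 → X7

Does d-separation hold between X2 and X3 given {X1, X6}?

3 paths connect X2 and X3; each must be blocked for d-separation to hold:
  1. X2 → X6 ← X1 → X7 ← X3 — X6:collider[open]; X1:fork[blocks]; X7:collider[blocks] ⇒ blocked
  2. X2 → X7 ← X3 — X7:collider[blocks] ⇒ blocked
  3. X2 → X5 ← X1 → X7 ← X3 — X5:collider[blocks]; X1:fork[blocks]; X7:collider[blocks] ⇒ blocked
Since every path is blocked, d-separation holds.

Yes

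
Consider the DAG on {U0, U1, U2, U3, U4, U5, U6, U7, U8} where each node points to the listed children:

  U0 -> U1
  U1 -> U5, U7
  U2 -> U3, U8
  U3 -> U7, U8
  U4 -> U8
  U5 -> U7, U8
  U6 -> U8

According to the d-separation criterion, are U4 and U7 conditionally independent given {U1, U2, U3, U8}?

We examine all 4 paths between U4 and U7:
Path 1: U4 → U8 ← U5 ← U1 → U7
  U1 is a fork here and U1 is conditioned on, so the path is blocked at U1.
Path 2: U4 → U8 ← U5 → U7
  U8 is a collider and U8 is conditioned on, which opens it; U5 is a fork and U5 is not conditioned on — no node blocks this path, so it is active.
Path 3: U4 → U8 ← U3 → U7
  U3 is a fork here and U3 is conditioned on, so the path is blocked at U3.
Path 4: U4 → U8 ← U2 → U3 → U7
  U2 is a fork here and U2 is conditioned on, so the path is blocked at U2.
Because an active path exists, U4 and U7 are not d-separated.

No — U4 and U7 are not d-separated given {U1, U2, U3, U8}.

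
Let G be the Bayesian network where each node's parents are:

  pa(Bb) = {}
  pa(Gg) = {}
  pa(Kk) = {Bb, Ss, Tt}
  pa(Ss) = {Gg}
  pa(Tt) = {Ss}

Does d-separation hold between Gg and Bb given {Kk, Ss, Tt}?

Yes

2 paths connect Gg and Bb; each must be blocked for d-separation to hold:
Path 1: Gg → Ss → Kk ← Bb
  Ss is a chain here and Ss is conditioned on, so the path is blocked at Ss.
Path 2: Gg → Ss → Tt → Kk ← Bb
  Ss is a chain here and Ss is conditioned on, so the path is blocked at Ss.
Every path is blocked, so Gg and Bb are d-separated given {Kk, Ss, Tt}.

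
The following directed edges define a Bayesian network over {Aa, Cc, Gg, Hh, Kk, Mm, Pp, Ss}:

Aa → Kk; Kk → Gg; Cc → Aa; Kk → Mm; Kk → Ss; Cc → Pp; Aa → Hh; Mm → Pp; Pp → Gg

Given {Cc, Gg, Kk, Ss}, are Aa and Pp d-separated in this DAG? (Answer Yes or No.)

Yes

3 paths connect Aa and Pp; each must be blocked for d-separation to hold:
  1. Aa ← Cc → Pp — Cc:fork[blocks] ⇒ blocked
  2. Aa → Kk → Mm → Pp — Kk:chain[blocks]; Mm:chain[open] ⇒ blocked
  3. Aa → Kk → Gg ← Pp — Kk:chain[blocks]; Gg:collider[open] ⇒ blocked
Every path is blocked, so Aa and Pp are d-separated given {Cc, Gg, Kk, Ss}.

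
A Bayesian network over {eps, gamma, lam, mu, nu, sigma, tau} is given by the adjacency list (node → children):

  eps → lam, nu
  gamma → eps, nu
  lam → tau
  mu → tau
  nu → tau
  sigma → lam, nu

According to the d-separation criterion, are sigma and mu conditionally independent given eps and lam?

Yes

There are 6 undirected paths between sigma and mu; checking each against the conditioning set {eps, lam}:
Path 1: sigma → lam ← eps ← gamma → nu → tau ← mu
  eps is a chain here and eps is conditioned on, so the path is blocked at eps.
Path 2: sigma → lam ← eps → nu → tau ← mu
  eps is a fork here and eps is conditioned on, so the path is blocked at eps.
Path 3: sigma → lam → tau ← mu
  lam is a chain here and lam is conditioned on, so the path is blocked at lam.
Path 4: sigma → nu ← gamma → eps → lam → tau ← mu
  nu is a collider here and neither nu nor any of its descendants is conditioned on, so the collider stays closed — the path is blocked at nu.
Path 5: sigma → nu ← eps → lam → tau ← mu
  nu is a collider here and neither nu nor any of its descendants is conditioned on, so the collider stays closed — the path is blocked at nu.
Path 6: sigma → nu → tau ← mu
  tau is a collider here and neither tau nor any of its descendants is conditioned on, so the collider stays closed — the path is blocked at tau.
All paths are blocked; sigma ⊥ mu | {eps, lam} holds.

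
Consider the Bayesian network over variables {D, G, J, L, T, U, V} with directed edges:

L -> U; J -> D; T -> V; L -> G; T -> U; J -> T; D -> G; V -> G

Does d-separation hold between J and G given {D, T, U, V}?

Yes

We examine all 3 paths between J and G:
Path 1: J → D → G
  D is a chain here and D is conditioned on, so the path is blocked at D.
Path 2: J → T → U ← L → G
  T is a chain here and T is conditioned on, so the path is blocked at T.
Path 3: J → T → V → G
  T is a chain here and T is conditioned on, so the path is blocked at T.
Since every path is blocked, d-separation holds.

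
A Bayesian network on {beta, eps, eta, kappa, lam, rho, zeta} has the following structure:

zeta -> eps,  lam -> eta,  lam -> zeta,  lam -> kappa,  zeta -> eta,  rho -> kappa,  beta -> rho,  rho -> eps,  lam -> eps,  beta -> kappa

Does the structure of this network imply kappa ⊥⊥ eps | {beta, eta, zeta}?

We examine all 5 paths between kappa and eps:
Path 1: kappa ← rho → eps
  rho is a fork and rho is not conditioned on — no node blocks this path, so it is active.
Path 2: kappa ← lam → zeta → eps
  zeta is a chain here and zeta is conditioned on, so the path is blocked at zeta.
Path 3: kappa ← lam → eta ← zeta → eps
  zeta is a fork here and zeta is conditioned on, so the path is blocked at zeta.
Path 4: kappa ← lam → eps
  lam is a fork and lam is not conditioned on — no node blocks this path, so it is active.
Path 5: kappa ← beta → rho → eps
  beta is a fork here and beta is conditioned on, so the path is blocked at beta.
Since the path kappa ← rho → eps is active, kappa and eps are not d-separated given {beta, eta, zeta}.

No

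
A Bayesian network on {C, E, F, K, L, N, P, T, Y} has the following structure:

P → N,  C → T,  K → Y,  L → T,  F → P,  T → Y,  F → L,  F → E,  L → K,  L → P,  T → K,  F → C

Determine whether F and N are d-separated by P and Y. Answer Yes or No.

Yes

There are 5 undirected paths between F and N; checking each against the conditioning set {P, Y}:
Path 1: F → L → P → N
  P is a chain here and P is conditioned on, so the path is blocked at P.
Path 2: F → P → N
  P is a chain here and P is conditioned on, so the path is blocked at P.
Path 3: F → C → T ← L → P → N
  P is a chain here and P is conditioned on, so the path is blocked at P.
Path 4: F → C → T → Y ← K ← L → P → N
  P is a chain here and P is conditioned on, so the path is blocked at P.
Path 5: F → C → T → K ← L → P → N
  P is a chain here and P is conditioned on, so the path is blocked at P.
Every path is blocked, so F and N are d-separated given {P, Y}.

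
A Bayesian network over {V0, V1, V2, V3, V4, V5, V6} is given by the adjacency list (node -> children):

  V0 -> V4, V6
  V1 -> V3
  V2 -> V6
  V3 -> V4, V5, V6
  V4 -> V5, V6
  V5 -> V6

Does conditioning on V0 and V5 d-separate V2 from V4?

There are 6 undirected paths between V2 and V4; checking each against the conditioning set {V0, V5}:
  1. V2 → V6 ← V4 — V6:collider[blocks] ⇒ blocked
  2. V2 → V6 ← V0 → V4 — V6:collider[blocks]; V0:fork[blocks] ⇒ blocked
  3. V2 → V6 ← V5 ← V4 — V6:collider[blocks]; V5:chain[blocks] ⇒ blocked
  4. V2 → V6 ← V5 ← V3 → V4 — V6:collider[blocks]; V5:chain[blocks]; V3:fork[open] ⇒ blocked
  5. V2 → V6 ← V3 → V4 — V6:collider[blocks]; V3:fork[open] ⇒ blocked
  6. V2 → V6 ← V3 → V5 ← V4 — V6:collider[blocks]; V3:fork[open]; V5:collider[open] ⇒ blocked
Every path is blocked, so V2 and V4 are d-separated given {V0, V5}.

Yes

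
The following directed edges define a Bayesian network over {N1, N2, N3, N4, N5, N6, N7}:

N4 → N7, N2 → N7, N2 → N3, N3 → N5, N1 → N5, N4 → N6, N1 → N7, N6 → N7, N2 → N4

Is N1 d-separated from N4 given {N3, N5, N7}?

No — N1 and N4 are not d-separated given {N3, N5, N7}.

Enumerating the 6 paths from N1 to N4 and testing each for blocking by {N3, N5, N7}:
Path 1: N1 → N7 ← N2 → N4
  N7 is a collider and N7 is conditioned on, which opens it; N2 is a fork and N2 is not conditioned on — no node blocks this path, so it is active.
Path 2: N1 → N7 ← N6 ← N4
  N7 is a collider and N7 is conditioned on, which opens it; N6 is a chain and N6 is not conditioned on — no node blocks this path, so it is active.
Path 3: N1 → N7 ← N4
  N7 is a collider and N7 is conditioned on, which opens it — no node blocks this path, so it is active.
Path 4: N1 → N5 ← N3 ← N2 → N7 ← N6 ← N4
  N3 is a chain here and N3 is conditioned on, so the path is blocked at N3.
Path 5: N1 → N5 ← N3 ← N2 → N7 ← N4
  N3 is a chain here and N3 is conditioned on, so the path is blocked at N3.
Path 6: N1 → N5 ← N3 ← N2 → N4
  N3 is a chain here and N3 is conditioned on, so the path is blocked at N3.
Since the path N1 → N7 ← N2 → N4 is active, N1 and N4 are not d-separated given {N3, N5, N7}.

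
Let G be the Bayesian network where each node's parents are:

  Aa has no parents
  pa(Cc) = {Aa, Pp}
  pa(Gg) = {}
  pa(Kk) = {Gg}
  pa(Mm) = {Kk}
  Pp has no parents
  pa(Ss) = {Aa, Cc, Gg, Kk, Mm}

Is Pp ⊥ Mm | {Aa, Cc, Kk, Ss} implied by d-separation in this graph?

Enumerating the 6 paths from Pp to Mm and testing each for blocking by {Aa, Cc, Kk, Ss}:
  1. Pp → Cc ← Aa → Ss ← Gg → Kk → Mm — Cc:collider[open]; Aa:fork[blocks]; Ss:collider[open]; Gg:fork[open]; Kk:chain[blocks] ⇒ blocked
  2. Pp → Cc ← Aa → Ss ← Kk → Mm — Cc:collider[open]; Aa:fork[blocks]; Ss:collider[open]; Kk:fork[blocks] ⇒ blocked
  3. Pp → Cc ← Aa → Ss ← Mm — Cc:collider[open]; Aa:fork[blocks]; Ss:collider[open] ⇒ blocked
  4. Pp → Cc → Ss ← Gg → Kk → Mm — Cc:chain[blocks]; Ss:collider[open]; Gg:fork[open]; Kk:chain[blocks] ⇒ blocked
  5. Pp → Cc → Ss ← Kk → Mm — Cc:chain[blocks]; Ss:collider[open]; Kk:fork[blocks] ⇒ blocked
  6. Pp → Cc → Ss ← Mm — Cc:chain[blocks]; Ss:collider[open] ⇒ blocked
Since every path is blocked, d-separation holds.

Yes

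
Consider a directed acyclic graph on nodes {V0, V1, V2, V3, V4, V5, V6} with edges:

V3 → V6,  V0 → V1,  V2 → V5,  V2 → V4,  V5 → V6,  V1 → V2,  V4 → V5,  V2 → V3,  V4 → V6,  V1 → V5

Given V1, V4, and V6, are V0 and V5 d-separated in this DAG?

Yes — V0 and V5 are d-separated given {V1, V4, V6}.

We examine all 6 paths between V0 and V5:
Path 1: V0 → V1 → V2 → V3 → V6 ← V4 → V5
  V1 is a chain here and V1 is conditioned on, so the path is blocked at V1.
Path 2: V0 → V1 → V2 → V3 → V6 ← V5
  V1 is a chain here and V1 is conditioned on, so the path is blocked at V1.
Path 3: V0 → V1 → V2 → V4 → V6 ← V5
  V1 is a chain here and V1 is conditioned on, so the path is blocked at V1.
Path 4: V0 → V1 → V2 → V4 → V5
  V1 is a chain here and V1 is conditioned on, so the path is blocked at V1.
Path 5: V0 → V1 → V2 → V5
  V1 is a chain here and V1 is conditioned on, so the path is blocked at V1.
Path 6: V0 → V1 → V5
  V1 is a chain here and V1 is conditioned on, so the path is blocked at V1.
Since every path is blocked, d-separation holds.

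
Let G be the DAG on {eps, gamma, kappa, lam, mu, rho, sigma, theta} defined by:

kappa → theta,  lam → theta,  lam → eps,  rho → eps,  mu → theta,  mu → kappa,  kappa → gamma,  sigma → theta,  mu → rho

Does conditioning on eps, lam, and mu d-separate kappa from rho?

4 paths connect kappa and rho; each must be blocked for d-separation to hold:
Path 1: kappa → theta ← mu → rho
  theta is a collider here and neither theta nor any of its descendants is conditioned on, so the collider stays closed — the path is blocked at theta.
Path 2: kappa → theta ← lam → eps ← rho
  theta is a collider here and neither theta nor any of its descendants is conditioned on, so the collider stays closed — the path is blocked at theta.
Path 3: kappa ← mu → theta ← lam → eps ← rho
  mu is a fork here and mu is conditioned on, so the path is blocked at mu.
Path 4: kappa ← mu → rho
  mu is a fork here and mu is conditioned on, so the path is blocked at mu.
All paths are blocked; kappa ⊥ rho | {eps, lam, mu} holds.

Yes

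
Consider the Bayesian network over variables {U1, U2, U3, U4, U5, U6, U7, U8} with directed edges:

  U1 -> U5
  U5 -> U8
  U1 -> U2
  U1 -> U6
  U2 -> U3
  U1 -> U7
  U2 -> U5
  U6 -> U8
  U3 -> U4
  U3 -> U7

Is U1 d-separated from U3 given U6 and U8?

There are 4 undirected paths between U1 and U3; checking each against the conditioning set {U6, U8}:
  1. U1 → U7 ← U3 — U7:collider[blocks] ⇒ blocked
  2. U1 → U2 → U3 — U2:chain[open] ⇒ active
  3. U1 → U6 → U8 ← U5 ← U2 → U3 — U6:chain[blocks]; U8:collider[open]; U5:chain[open]; U2:fork[open] ⇒ blocked
  4. U1 → U5 ← U2 → U3 — U5:collider[open]; U2:fork[open] ⇒ active
Since the path U1 → U2 → U3 is active, U1 and U3 are not d-separated given {U6, U8}.

No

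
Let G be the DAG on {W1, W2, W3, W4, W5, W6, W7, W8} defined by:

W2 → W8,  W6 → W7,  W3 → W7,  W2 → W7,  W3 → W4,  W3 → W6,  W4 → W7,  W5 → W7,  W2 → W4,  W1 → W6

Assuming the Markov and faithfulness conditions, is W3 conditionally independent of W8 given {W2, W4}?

Enumerating the 6 paths from W3 to W8 and testing each for blocking by {W2, W4}:
  1. W3 → W4 ← W2 → W8 — W4:collider[open]; W2:fork[blocks] ⇒ blocked
  2. W3 → W4 → W7 ← W2 → W8 — W4:chain[blocks]; W7:collider[blocks]; W2:fork[blocks] ⇒ blocked
  3. W3 → W6 → W7 ← W2 → W8 — W6:chain[open]; W7:collider[blocks]; W2:fork[blocks] ⇒ blocked
  4. W3 → W6 → W7 ← W4 ← W2 → W8 — W6:chain[open]; W7:collider[blocks]; W4:chain[blocks]; W2:fork[blocks] ⇒ blocked
  5. W3 → W7 ← W2 → W8 — W7:collider[blocks]; W2:fork[blocks] ⇒ blocked
  6. W3 → W7 ← W4 ← W2 → W8 — W7:collider[blocks]; W4:chain[blocks]; W2:fork[blocks] ⇒ blocked
Since every path is blocked, d-separation holds.

Yes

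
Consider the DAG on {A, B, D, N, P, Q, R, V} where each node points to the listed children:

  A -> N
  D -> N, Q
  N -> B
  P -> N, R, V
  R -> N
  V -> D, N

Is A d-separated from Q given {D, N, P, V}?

Enumerating the 4 paths from A to Q and testing each for blocking by {D, N, P, V}:
Path 1: A → N ← P → V → D → Q
  P is a fork here and P is conditioned on, so the path is blocked at P.
Path 2: A → N ← R ← P → V → D → Q
  P is a fork here and P is conditioned on, so the path is blocked at P.
Path 3: A → N ← D → Q
  D is a fork here and D is conditioned on, so the path is blocked at D.
Path 4: A → N ← V → D → Q
  V is a fork here and V is conditioned on, so the path is blocked at V.
Every path is blocked, so A and Q are d-separated given {D, N, P, V}.

Yes — A and Q are d-separated given {D, N, P, V}.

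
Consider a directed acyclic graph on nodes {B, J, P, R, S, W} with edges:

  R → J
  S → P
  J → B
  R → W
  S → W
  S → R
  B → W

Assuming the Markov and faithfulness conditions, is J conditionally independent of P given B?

There are 4 undirected paths between J and P; checking each against the conditioning set {B}:
Path 1: J → B → W ← S → P
  B is a chain here and B is conditioned on, so the path is blocked at B.
Path 2: J → B → W ← R ← S → P
  B is a chain here and B is conditioned on, so the path is blocked at B.
Path 3: J ← R → W ← S → P
  W is a collider here and neither W nor any of its descendants is conditioned on, so the collider stays closed — the path is blocked at W.
Path 4: J ← R ← S → P
  R is a chain and R is not conditioned on; S is a fork and S is not conditioned on — no node blocks this path, so it is active.
Because an active path exists, J and P are not d-separated.

No — J and P are not d-separated given {B}.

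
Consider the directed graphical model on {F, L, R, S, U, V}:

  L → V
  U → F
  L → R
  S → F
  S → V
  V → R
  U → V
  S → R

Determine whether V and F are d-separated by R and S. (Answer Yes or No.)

We examine all 4 paths between V and F:
Path 1: V ← L → R ← S → F
  S is a fork here and S is conditioned on, so the path is blocked at S.
Path 2: V ← U → F
  U is a fork and U is not conditioned on — no node blocks this path, so it is active.
Path 3: V ← S → F
  S is a fork here and S is conditioned on, so the path is blocked at S.
Path 4: V → R ← S → F
  S is a fork here and S is conditioned on, so the path is blocked at S.
Since the path V ← U → F is active, V and F are not d-separated given {R, S}.

No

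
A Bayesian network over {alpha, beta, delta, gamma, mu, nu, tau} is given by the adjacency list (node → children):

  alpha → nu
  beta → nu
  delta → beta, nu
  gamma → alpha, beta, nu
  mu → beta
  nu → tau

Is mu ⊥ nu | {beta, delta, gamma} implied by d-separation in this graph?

We examine all 4 paths between mu and nu:
Path 1: mu → beta → nu
  beta is a chain here and beta is conditioned on, so the path is blocked at beta.
Path 2: mu → beta ← gamma → nu
  gamma is a fork here and gamma is conditioned on, so the path is blocked at gamma.
Path 3: mu → beta ← gamma → alpha → nu
  gamma is a fork here and gamma is conditioned on, so the path is blocked at gamma.
Path 4: mu → beta ← delta → nu
  delta is a fork here and delta is conditioned on, so the path is blocked at delta.
All paths are blocked; mu ⊥ nu | {beta, delta, gamma} holds.

Yes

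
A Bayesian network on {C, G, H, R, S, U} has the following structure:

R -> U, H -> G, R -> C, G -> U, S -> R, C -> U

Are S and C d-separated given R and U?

We examine all 2 paths between S and C:
Path 1: S → R → C
  R is a chain here and R is conditioned on, so the path is blocked at R.
Path 2: S → R → U ← C
  R is a chain here and R is conditioned on, so the path is blocked at R.
All paths are blocked; S ⊥ C | {R, U} holds.

Yes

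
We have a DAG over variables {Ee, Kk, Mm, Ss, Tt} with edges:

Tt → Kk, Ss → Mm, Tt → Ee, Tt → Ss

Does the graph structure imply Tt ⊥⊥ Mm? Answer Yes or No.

No — Tt and Mm are not d-separated given ∅.

There is one path between Tt and Mm:
Path 1: Tt → Ss → Mm
  Ss is a chain and Ss is not conditioned on — no node blocks this path, so it is active.
At least one path is unblocked, so d-separation fails.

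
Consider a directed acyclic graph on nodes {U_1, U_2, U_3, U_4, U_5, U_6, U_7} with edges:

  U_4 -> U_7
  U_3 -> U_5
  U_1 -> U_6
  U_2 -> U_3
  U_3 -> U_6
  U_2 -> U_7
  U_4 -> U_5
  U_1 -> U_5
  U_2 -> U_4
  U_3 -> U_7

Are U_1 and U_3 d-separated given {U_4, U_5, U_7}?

Enumerating the 6 paths from U_1 to U_3 and testing each for blocking by {U_4, U_5, U_7}:
Path 1: U_1 → U_5 ← U_3
  U_5 is a collider and U_5 is conditioned on, which opens it — no node blocks this path, so it is active.
Path 2: U_1 → U_5 ← U_4 → U_7 ← U_2 → U_3
  U_4 is a fork here and U_4 is conditioned on, so the path is blocked at U_4.
Path 3: U_1 → U_5 ← U_4 → U_7 ← U_3
  U_4 is a fork here and U_4 is conditioned on, so the path is blocked at U_4.
Path 4: U_1 → U_5 ← U_4 ← U_2 → U_7 ← U_3
  U_4 is a chain here and U_4 is conditioned on, so the path is blocked at U_4.
Path 5: U_1 → U_5 ← U_4 ← U_2 → U_3
  U_4 is a chain here and U_4 is conditioned on, so the path is blocked at U_4.
Path 6: U_1 → U_6 ← U_3
  U_6 is a collider here and neither U_6 nor any of its descendants is conditioned on, so the collider stays closed — the path is blocked at U_6.
Because an active path exists, U_1 and U_3 are not d-separated.

No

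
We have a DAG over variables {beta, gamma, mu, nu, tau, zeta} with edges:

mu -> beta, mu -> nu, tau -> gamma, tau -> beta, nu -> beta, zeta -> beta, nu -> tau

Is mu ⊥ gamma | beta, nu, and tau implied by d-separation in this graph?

4 paths connect mu and gamma; each must be blocked for d-separation to hold:
Path 1: mu → beta ← nu → tau → gamma
  nu is a fork here and nu is conditioned on, so the path is blocked at nu.
Path 2: mu → beta ← tau → gamma
  tau is a fork here and tau is conditioned on, so the path is blocked at tau.
Path 3: mu → nu → beta ← tau → gamma
  nu is a chain here and nu is conditioned on, so the path is blocked at nu.
Path 4: mu → nu → tau → gamma
  nu is a chain here and nu is conditioned on, so the path is blocked at nu.
Every path is blocked, so mu and gamma are d-separated given {beta, nu, tau}.

Yes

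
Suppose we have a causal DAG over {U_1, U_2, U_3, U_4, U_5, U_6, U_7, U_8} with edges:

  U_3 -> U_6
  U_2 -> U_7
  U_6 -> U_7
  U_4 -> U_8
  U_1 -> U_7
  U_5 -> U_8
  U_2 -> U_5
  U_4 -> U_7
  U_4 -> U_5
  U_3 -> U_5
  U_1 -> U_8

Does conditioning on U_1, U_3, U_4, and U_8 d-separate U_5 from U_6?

Yes

6 paths connect U_5 and U_6; each must be blocked for d-separation to hold:
Path 1: U_5 ← U_4 → U_8 ← U_1 → U_7 ← U_6
  U_4 is a fork here and U_4 is conditioned on, so the path is blocked at U_4.
Path 2: U_5 ← U_4 → U_7 ← U_6
  U_4 is a fork here and U_4 is conditioned on, so the path is blocked at U_4.
Path 3: U_5 ← U_2 → U_7 ← U_6
  U_7 is a collider here and neither U_7 nor any of its descendants is conditioned on, so the collider stays closed — the path is blocked at U_7.
Path 4: U_5 → U_8 ← U_4 → U_7 ← U_6
  U_4 is a fork here and U_4 is conditioned on, so the path is blocked at U_4.
Path 5: U_5 → U_8 ← U_1 → U_7 ← U_6
  U_1 is a fork here and U_1 is conditioned on, so the path is blocked at U_1.
Path 6: U_5 ← U_3 → U_6
  U_3 is a fork here and U_3 is conditioned on, so the path is blocked at U_3.
Since every path is blocked, d-separation holds.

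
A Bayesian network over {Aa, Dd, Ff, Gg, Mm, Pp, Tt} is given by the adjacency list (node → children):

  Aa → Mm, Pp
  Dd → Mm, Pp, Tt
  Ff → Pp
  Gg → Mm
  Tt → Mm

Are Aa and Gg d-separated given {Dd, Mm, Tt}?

No — Aa and Gg are not d-separated given {Dd, Mm, Tt}.

There are 3 undirected paths between Aa and Gg; checking each against the conditioning set {Dd, Mm, Tt}:
  1. Aa → Pp ← Dd → Mm ← Gg — Pp:collider[blocks]; Dd:fork[blocks]; Mm:collider[open] ⇒ blocked
  2. Aa → Pp ← Dd → Tt → Mm ← Gg — Pp:collider[blocks]; Dd:fork[blocks]; Tt:chain[blocks]; Mm:collider[open] ⇒ blocked
  3. Aa → Mm ← Gg — Mm:collider[open] ⇒ active
Since the path Aa → Mm ← Gg is active, Aa and Gg are not d-separated given {Dd, Mm, Tt}.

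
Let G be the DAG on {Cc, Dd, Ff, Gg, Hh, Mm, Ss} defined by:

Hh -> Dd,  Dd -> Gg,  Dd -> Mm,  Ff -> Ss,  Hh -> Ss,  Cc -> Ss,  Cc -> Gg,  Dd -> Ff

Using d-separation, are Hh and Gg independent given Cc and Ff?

No — Hh and Gg are not d-separated given {Cc, Ff}.

We examine all 4 paths between Hh and Gg:
  1. Hh → Ss ← Cc → Gg — Ss:collider[blocks]; Cc:fork[blocks] ⇒ blocked
  2. Hh → Ss ← Ff ← Dd → Gg — Ss:collider[blocks]; Ff:chain[blocks]; Dd:fork[open] ⇒ blocked
  3. Hh → Dd → Gg — Dd:chain[open] ⇒ active
  4. Hh → Dd → Ff → Ss ← Cc → Gg — Dd:chain[open]; Ff:chain[blocks]; Ss:collider[blocks]; Cc:fork[blocks] ⇒ blocked
Since the path Hh → Dd → Gg is active, Hh and Gg are not d-separated given {Cc, Ff}.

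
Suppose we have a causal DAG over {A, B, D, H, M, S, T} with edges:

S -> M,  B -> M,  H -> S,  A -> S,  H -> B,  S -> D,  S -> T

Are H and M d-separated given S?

There are 2 undirected paths between H and M; checking each against the conditioning set {S}:
Path 1: H → B → M
  B is a chain and B is not conditioned on — no node blocks this path, so it is active.
Path 2: H → S → M
  S is a chain here and S is conditioned on, so the path is blocked at S.
At least one path is unblocked, so d-separation fails.

No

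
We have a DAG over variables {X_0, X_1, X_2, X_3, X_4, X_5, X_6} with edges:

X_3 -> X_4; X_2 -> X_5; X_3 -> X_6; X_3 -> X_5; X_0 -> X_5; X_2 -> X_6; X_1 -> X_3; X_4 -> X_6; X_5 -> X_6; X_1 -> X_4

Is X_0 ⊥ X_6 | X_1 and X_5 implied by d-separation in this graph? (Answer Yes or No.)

There are 5 undirected paths between X_0 and X_6; checking each against the conditioning set {X_1, X_5}:
Path 1: X_0 → X_5 → X_6
  X_5 is a chain here and X_5 is conditioned on, so the path is blocked at X_5.
Path 2: X_0 → X_5 ← X_3 → X_6
  X_5 is a collider and X_5 is conditioned on, which opens it; X_3 is a fork and X_3 is not conditioned on — no node blocks this path, so it is active.
Path 3: X_0 → X_5 ← X_3 → X_4 → X_6
  X_5 is a collider and X_5 is conditioned on, which opens it; X_3 is a fork and X_3 is not conditioned on; X_4 is a chain and X_4 is not conditioned on — no node blocks this path, so it is active.
Path 4: X_0 → X_5 ← X_3 ← X_1 → X_4 → X_6
  X_1 is a fork here and X_1 is conditioned on, so the path is blocked at X_1.
Path 5: X_0 → X_5 ← X_2 → X_6
  X_5 is a collider and X_5 is conditioned on, which opens it; X_2 is a fork and X_2 is not conditioned on — no node blocks this path, so it is active.
At least one path is unblocked, so d-separation fails.

No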